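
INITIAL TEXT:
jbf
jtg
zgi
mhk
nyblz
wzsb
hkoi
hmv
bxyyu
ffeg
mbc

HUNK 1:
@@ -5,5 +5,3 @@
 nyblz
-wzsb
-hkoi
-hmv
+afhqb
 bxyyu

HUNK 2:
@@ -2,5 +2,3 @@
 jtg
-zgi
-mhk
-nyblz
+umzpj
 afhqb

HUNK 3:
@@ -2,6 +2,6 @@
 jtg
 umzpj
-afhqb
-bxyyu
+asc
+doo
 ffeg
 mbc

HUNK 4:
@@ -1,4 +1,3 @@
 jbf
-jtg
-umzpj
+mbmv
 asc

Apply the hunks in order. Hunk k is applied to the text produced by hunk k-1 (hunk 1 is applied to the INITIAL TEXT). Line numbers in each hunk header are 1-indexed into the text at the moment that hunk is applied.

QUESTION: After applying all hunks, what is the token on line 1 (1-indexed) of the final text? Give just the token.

Hunk 1: at line 5 remove [wzsb,hkoi,hmv] add [afhqb] -> 9 lines: jbf jtg zgi mhk nyblz afhqb bxyyu ffeg mbc
Hunk 2: at line 2 remove [zgi,mhk,nyblz] add [umzpj] -> 7 lines: jbf jtg umzpj afhqb bxyyu ffeg mbc
Hunk 3: at line 2 remove [afhqb,bxyyu] add [asc,doo] -> 7 lines: jbf jtg umzpj asc doo ffeg mbc
Hunk 4: at line 1 remove [jtg,umzpj] add [mbmv] -> 6 lines: jbf mbmv asc doo ffeg mbc
Final line 1: jbf

Answer: jbf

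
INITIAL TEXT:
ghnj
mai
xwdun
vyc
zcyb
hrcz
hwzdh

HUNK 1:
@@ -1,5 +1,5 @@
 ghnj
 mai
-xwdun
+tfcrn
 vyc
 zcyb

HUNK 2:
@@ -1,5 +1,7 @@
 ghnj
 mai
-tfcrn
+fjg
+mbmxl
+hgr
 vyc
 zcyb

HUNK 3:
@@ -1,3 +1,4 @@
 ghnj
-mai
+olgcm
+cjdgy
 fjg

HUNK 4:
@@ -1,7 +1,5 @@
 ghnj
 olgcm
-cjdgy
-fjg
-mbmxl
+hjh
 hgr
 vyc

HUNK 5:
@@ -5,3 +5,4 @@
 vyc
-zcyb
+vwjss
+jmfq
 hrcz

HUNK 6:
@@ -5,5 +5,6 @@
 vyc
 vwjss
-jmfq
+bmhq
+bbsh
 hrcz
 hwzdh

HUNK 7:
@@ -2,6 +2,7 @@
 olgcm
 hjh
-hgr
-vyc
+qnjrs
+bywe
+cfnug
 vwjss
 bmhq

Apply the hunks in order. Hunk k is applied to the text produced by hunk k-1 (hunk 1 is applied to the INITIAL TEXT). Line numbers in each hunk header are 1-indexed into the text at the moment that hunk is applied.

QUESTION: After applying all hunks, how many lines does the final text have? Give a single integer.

Answer: 11

Derivation:
Hunk 1: at line 1 remove [xwdun] add [tfcrn] -> 7 lines: ghnj mai tfcrn vyc zcyb hrcz hwzdh
Hunk 2: at line 1 remove [tfcrn] add [fjg,mbmxl,hgr] -> 9 lines: ghnj mai fjg mbmxl hgr vyc zcyb hrcz hwzdh
Hunk 3: at line 1 remove [mai] add [olgcm,cjdgy] -> 10 lines: ghnj olgcm cjdgy fjg mbmxl hgr vyc zcyb hrcz hwzdh
Hunk 4: at line 1 remove [cjdgy,fjg,mbmxl] add [hjh] -> 8 lines: ghnj olgcm hjh hgr vyc zcyb hrcz hwzdh
Hunk 5: at line 5 remove [zcyb] add [vwjss,jmfq] -> 9 lines: ghnj olgcm hjh hgr vyc vwjss jmfq hrcz hwzdh
Hunk 6: at line 5 remove [jmfq] add [bmhq,bbsh] -> 10 lines: ghnj olgcm hjh hgr vyc vwjss bmhq bbsh hrcz hwzdh
Hunk 7: at line 2 remove [hgr,vyc] add [qnjrs,bywe,cfnug] -> 11 lines: ghnj olgcm hjh qnjrs bywe cfnug vwjss bmhq bbsh hrcz hwzdh
Final line count: 11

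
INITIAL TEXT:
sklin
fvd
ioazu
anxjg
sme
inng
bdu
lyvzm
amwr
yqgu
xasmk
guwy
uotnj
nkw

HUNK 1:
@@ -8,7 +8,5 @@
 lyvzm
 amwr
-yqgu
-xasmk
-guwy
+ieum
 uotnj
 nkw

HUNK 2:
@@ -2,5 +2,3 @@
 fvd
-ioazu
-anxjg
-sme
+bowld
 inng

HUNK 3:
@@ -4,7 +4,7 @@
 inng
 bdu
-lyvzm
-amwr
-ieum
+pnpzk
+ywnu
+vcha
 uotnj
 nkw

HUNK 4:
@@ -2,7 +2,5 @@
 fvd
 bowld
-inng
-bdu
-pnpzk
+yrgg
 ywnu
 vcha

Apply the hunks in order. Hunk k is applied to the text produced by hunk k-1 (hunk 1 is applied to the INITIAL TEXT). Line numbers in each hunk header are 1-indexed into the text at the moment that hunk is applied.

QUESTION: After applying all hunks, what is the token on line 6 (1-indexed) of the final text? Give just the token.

Hunk 1: at line 8 remove [yqgu,xasmk,guwy] add [ieum] -> 12 lines: sklin fvd ioazu anxjg sme inng bdu lyvzm amwr ieum uotnj nkw
Hunk 2: at line 2 remove [ioazu,anxjg,sme] add [bowld] -> 10 lines: sklin fvd bowld inng bdu lyvzm amwr ieum uotnj nkw
Hunk 3: at line 4 remove [lyvzm,amwr,ieum] add [pnpzk,ywnu,vcha] -> 10 lines: sklin fvd bowld inng bdu pnpzk ywnu vcha uotnj nkw
Hunk 4: at line 2 remove [inng,bdu,pnpzk] add [yrgg] -> 8 lines: sklin fvd bowld yrgg ywnu vcha uotnj nkw
Final line 6: vcha

Answer: vcha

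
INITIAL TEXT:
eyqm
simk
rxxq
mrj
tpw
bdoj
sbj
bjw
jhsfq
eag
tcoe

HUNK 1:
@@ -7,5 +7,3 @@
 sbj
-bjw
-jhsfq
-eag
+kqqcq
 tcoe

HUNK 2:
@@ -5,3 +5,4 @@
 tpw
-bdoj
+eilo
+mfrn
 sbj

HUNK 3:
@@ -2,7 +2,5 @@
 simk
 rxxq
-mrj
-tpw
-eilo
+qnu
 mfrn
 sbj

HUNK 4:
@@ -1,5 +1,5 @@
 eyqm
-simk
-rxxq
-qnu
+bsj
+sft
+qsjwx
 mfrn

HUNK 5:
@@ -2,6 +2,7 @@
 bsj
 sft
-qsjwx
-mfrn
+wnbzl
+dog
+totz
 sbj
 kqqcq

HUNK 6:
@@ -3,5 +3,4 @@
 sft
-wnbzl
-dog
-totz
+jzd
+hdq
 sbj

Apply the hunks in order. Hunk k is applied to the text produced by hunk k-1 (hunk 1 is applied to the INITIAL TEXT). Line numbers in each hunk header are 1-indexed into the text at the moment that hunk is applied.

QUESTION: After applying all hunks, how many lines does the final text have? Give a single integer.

Hunk 1: at line 7 remove [bjw,jhsfq,eag] add [kqqcq] -> 9 lines: eyqm simk rxxq mrj tpw bdoj sbj kqqcq tcoe
Hunk 2: at line 5 remove [bdoj] add [eilo,mfrn] -> 10 lines: eyqm simk rxxq mrj tpw eilo mfrn sbj kqqcq tcoe
Hunk 3: at line 2 remove [mrj,tpw,eilo] add [qnu] -> 8 lines: eyqm simk rxxq qnu mfrn sbj kqqcq tcoe
Hunk 4: at line 1 remove [simk,rxxq,qnu] add [bsj,sft,qsjwx] -> 8 lines: eyqm bsj sft qsjwx mfrn sbj kqqcq tcoe
Hunk 5: at line 2 remove [qsjwx,mfrn] add [wnbzl,dog,totz] -> 9 lines: eyqm bsj sft wnbzl dog totz sbj kqqcq tcoe
Hunk 6: at line 3 remove [wnbzl,dog,totz] add [jzd,hdq] -> 8 lines: eyqm bsj sft jzd hdq sbj kqqcq tcoe
Final line count: 8

Answer: 8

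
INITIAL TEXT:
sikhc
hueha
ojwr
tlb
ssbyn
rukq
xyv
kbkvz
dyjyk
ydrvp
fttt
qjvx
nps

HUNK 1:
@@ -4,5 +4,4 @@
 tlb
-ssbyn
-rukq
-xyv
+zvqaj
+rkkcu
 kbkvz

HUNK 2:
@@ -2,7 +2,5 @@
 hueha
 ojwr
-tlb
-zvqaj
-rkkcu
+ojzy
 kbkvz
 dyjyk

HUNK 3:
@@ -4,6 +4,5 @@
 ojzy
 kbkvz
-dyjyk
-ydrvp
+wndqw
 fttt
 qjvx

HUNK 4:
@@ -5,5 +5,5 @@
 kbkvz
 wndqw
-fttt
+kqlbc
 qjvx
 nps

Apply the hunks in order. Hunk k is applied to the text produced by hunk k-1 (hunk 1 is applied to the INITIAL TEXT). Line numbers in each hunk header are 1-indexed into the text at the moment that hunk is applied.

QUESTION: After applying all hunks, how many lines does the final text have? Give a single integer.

Hunk 1: at line 4 remove [ssbyn,rukq,xyv] add [zvqaj,rkkcu] -> 12 lines: sikhc hueha ojwr tlb zvqaj rkkcu kbkvz dyjyk ydrvp fttt qjvx nps
Hunk 2: at line 2 remove [tlb,zvqaj,rkkcu] add [ojzy] -> 10 lines: sikhc hueha ojwr ojzy kbkvz dyjyk ydrvp fttt qjvx nps
Hunk 3: at line 4 remove [dyjyk,ydrvp] add [wndqw] -> 9 lines: sikhc hueha ojwr ojzy kbkvz wndqw fttt qjvx nps
Hunk 4: at line 5 remove [fttt] add [kqlbc] -> 9 lines: sikhc hueha ojwr ojzy kbkvz wndqw kqlbc qjvx nps
Final line count: 9

Answer: 9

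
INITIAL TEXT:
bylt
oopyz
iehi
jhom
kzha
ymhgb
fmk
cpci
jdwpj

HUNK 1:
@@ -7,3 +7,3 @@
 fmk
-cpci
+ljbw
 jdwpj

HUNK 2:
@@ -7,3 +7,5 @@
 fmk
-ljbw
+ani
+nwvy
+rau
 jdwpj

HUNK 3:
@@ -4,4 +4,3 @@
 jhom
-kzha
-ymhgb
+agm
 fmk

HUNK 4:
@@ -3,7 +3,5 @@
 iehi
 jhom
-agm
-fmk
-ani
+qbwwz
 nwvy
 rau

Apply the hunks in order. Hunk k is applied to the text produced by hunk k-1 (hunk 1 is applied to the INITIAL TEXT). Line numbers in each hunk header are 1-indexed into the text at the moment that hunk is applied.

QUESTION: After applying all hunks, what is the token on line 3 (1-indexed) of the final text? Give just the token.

Hunk 1: at line 7 remove [cpci] add [ljbw] -> 9 lines: bylt oopyz iehi jhom kzha ymhgb fmk ljbw jdwpj
Hunk 2: at line 7 remove [ljbw] add [ani,nwvy,rau] -> 11 lines: bylt oopyz iehi jhom kzha ymhgb fmk ani nwvy rau jdwpj
Hunk 3: at line 4 remove [kzha,ymhgb] add [agm] -> 10 lines: bylt oopyz iehi jhom agm fmk ani nwvy rau jdwpj
Hunk 4: at line 3 remove [agm,fmk,ani] add [qbwwz] -> 8 lines: bylt oopyz iehi jhom qbwwz nwvy rau jdwpj
Final line 3: iehi

Answer: iehi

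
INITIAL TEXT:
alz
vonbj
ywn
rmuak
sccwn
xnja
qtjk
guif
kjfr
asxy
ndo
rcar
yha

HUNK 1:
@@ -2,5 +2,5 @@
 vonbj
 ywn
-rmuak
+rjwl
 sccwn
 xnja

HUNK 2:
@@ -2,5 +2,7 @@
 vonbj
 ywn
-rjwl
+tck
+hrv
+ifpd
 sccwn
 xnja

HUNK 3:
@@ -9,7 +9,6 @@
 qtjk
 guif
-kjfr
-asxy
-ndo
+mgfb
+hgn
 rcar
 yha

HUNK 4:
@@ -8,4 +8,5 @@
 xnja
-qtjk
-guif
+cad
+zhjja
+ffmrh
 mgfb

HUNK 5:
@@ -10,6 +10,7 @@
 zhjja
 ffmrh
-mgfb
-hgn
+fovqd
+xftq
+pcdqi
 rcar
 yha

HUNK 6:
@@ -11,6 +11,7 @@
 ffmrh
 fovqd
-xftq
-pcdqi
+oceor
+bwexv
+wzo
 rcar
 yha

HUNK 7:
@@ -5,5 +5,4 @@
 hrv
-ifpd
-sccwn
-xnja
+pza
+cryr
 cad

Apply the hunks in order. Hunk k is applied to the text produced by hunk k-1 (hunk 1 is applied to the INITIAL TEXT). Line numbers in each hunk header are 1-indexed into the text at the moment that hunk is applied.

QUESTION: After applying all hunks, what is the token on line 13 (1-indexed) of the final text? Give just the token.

Hunk 1: at line 2 remove [rmuak] add [rjwl] -> 13 lines: alz vonbj ywn rjwl sccwn xnja qtjk guif kjfr asxy ndo rcar yha
Hunk 2: at line 2 remove [rjwl] add [tck,hrv,ifpd] -> 15 lines: alz vonbj ywn tck hrv ifpd sccwn xnja qtjk guif kjfr asxy ndo rcar yha
Hunk 3: at line 9 remove [kjfr,asxy,ndo] add [mgfb,hgn] -> 14 lines: alz vonbj ywn tck hrv ifpd sccwn xnja qtjk guif mgfb hgn rcar yha
Hunk 4: at line 8 remove [qtjk,guif] add [cad,zhjja,ffmrh] -> 15 lines: alz vonbj ywn tck hrv ifpd sccwn xnja cad zhjja ffmrh mgfb hgn rcar yha
Hunk 5: at line 10 remove [mgfb,hgn] add [fovqd,xftq,pcdqi] -> 16 lines: alz vonbj ywn tck hrv ifpd sccwn xnja cad zhjja ffmrh fovqd xftq pcdqi rcar yha
Hunk 6: at line 11 remove [xftq,pcdqi] add [oceor,bwexv,wzo] -> 17 lines: alz vonbj ywn tck hrv ifpd sccwn xnja cad zhjja ffmrh fovqd oceor bwexv wzo rcar yha
Hunk 7: at line 5 remove [ifpd,sccwn,xnja] add [pza,cryr] -> 16 lines: alz vonbj ywn tck hrv pza cryr cad zhjja ffmrh fovqd oceor bwexv wzo rcar yha
Final line 13: bwexv

Answer: bwexv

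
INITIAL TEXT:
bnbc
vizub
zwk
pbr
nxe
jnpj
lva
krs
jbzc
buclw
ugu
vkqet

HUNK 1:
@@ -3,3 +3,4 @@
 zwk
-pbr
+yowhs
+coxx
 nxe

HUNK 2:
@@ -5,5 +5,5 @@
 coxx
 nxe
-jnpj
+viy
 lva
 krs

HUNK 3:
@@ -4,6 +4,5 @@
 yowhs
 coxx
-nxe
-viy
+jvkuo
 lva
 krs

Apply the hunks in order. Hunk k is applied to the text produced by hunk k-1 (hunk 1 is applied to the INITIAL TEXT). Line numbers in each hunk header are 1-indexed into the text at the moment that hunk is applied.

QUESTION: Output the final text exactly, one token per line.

Hunk 1: at line 3 remove [pbr] add [yowhs,coxx] -> 13 lines: bnbc vizub zwk yowhs coxx nxe jnpj lva krs jbzc buclw ugu vkqet
Hunk 2: at line 5 remove [jnpj] add [viy] -> 13 lines: bnbc vizub zwk yowhs coxx nxe viy lva krs jbzc buclw ugu vkqet
Hunk 3: at line 4 remove [nxe,viy] add [jvkuo] -> 12 lines: bnbc vizub zwk yowhs coxx jvkuo lva krs jbzc buclw ugu vkqet

Answer: bnbc
vizub
zwk
yowhs
coxx
jvkuo
lva
krs
jbzc
buclw
ugu
vkqet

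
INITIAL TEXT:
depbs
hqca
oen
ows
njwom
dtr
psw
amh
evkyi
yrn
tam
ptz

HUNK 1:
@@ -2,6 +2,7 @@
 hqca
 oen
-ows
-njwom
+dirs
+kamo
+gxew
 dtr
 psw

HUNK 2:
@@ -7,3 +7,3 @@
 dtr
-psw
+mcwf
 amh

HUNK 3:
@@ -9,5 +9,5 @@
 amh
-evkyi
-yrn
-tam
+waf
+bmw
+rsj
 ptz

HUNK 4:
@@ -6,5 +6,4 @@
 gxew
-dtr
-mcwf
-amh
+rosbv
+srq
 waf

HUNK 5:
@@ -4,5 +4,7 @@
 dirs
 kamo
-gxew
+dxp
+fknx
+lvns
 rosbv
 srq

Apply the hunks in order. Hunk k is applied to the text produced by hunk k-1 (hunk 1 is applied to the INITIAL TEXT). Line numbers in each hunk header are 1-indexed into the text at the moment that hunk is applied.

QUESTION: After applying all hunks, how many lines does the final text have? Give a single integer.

Hunk 1: at line 2 remove [ows,njwom] add [dirs,kamo,gxew] -> 13 lines: depbs hqca oen dirs kamo gxew dtr psw amh evkyi yrn tam ptz
Hunk 2: at line 7 remove [psw] add [mcwf] -> 13 lines: depbs hqca oen dirs kamo gxew dtr mcwf amh evkyi yrn tam ptz
Hunk 3: at line 9 remove [evkyi,yrn,tam] add [waf,bmw,rsj] -> 13 lines: depbs hqca oen dirs kamo gxew dtr mcwf amh waf bmw rsj ptz
Hunk 4: at line 6 remove [dtr,mcwf,amh] add [rosbv,srq] -> 12 lines: depbs hqca oen dirs kamo gxew rosbv srq waf bmw rsj ptz
Hunk 5: at line 4 remove [gxew] add [dxp,fknx,lvns] -> 14 lines: depbs hqca oen dirs kamo dxp fknx lvns rosbv srq waf bmw rsj ptz
Final line count: 14

Answer: 14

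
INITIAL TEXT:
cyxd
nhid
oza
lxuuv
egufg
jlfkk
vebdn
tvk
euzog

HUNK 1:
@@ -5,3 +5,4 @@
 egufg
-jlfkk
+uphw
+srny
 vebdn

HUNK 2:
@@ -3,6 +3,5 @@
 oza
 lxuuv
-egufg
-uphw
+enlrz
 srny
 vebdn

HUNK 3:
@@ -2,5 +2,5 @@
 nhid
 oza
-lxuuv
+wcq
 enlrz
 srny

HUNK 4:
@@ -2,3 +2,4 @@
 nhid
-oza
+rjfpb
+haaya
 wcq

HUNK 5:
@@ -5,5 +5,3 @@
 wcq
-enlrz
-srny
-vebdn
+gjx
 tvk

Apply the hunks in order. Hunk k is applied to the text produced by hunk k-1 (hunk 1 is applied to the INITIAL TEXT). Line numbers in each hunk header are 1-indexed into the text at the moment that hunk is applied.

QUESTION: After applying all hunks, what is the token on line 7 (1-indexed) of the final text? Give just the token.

Answer: tvk

Derivation:
Hunk 1: at line 5 remove [jlfkk] add [uphw,srny] -> 10 lines: cyxd nhid oza lxuuv egufg uphw srny vebdn tvk euzog
Hunk 2: at line 3 remove [egufg,uphw] add [enlrz] -> 9 lines: cyxd nhid oza lxuuv enlrz srny vebdn tvk euzog
Hunk 3: at line 2 remove [lxuuv] add [wcq] -> 9 lines: cyxd nhid oza wcq enlrz srny vebdn tvk euzog
Hunk 4: at line 2 remove [oza] add [rjfpb,haaya] -> 10 lines: cyxd nhid rjfpb haaya wcq enlrz srny vebdn tvk euzog
Hunk 5: at line 5 remove [enlrz,srny,vebdn] add [gjx] -> 8 lines: cyxd nhid rjfpb haaya wcq gjx tvk euzog
Final line 7: tvk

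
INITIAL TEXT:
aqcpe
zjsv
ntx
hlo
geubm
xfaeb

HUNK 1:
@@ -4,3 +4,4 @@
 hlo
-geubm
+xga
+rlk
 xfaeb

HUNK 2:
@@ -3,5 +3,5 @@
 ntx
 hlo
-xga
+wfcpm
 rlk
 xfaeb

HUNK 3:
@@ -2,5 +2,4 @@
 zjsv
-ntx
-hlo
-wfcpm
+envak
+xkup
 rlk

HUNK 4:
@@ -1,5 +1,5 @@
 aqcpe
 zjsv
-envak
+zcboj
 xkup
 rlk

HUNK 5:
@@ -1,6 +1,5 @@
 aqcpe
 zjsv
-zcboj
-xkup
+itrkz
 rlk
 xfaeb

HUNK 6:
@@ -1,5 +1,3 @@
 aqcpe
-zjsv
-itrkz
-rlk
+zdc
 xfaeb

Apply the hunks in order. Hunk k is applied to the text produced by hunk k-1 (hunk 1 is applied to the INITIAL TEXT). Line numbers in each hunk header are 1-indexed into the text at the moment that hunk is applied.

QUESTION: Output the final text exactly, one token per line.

Hunk 1: at line 4 remove [geubm] add [xga,rlk] -> 7 lines: aqcpe zjsv ntx hlo xga rlk xfaeb
Hunk 2: at line 3 remove [xga] add [wfcpm] -> 7 lines: aqcpe zjsv ntx hlo wfcpm rlk xfaeb
Hunk 3: at line 2 remove [ntx,hlo,wfcpm] add [envak,xkup] -> 6 lines: aqcpe zjsv envak xkup rlk xfaeb
Hunk 4: at line 1 remove [envak] add [zcboj] -> 6 lines: aqcpe zjsv zcboj xkup rlk xfaeb
Hunk 5: at line 1 remove [zcboj,xkup] add [itrkz] -> 5 lines: aqcpe zjsv itrkz rlk xfaeb
Hunk 6: at line 1 remove [zjsv,itrkz,rlk] add [zdc] -> 3 lines: aqcpe zdc xfaeb

Answer: aqcpe
zdc
xfaeb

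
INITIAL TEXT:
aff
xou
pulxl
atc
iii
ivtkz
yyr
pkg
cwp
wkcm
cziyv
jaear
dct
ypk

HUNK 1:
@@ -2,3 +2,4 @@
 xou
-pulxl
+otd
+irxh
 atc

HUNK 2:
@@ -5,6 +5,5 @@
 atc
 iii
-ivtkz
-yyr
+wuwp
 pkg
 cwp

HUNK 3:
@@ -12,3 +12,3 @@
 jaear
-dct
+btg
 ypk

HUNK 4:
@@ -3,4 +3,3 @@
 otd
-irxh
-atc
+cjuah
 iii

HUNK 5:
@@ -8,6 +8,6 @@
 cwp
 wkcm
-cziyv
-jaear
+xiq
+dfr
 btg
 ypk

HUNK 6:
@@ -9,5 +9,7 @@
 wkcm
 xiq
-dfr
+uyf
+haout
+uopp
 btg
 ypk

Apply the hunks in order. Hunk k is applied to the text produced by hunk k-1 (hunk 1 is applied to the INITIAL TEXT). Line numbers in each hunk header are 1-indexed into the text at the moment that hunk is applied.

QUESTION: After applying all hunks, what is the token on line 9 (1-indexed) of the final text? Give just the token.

Answer: wkcm

Derivation:
Hunk 1: at line 2 remove [pulxl] add [otd,irxh] -> 15 lines: aff xou otd irxh atc iii ivtkz yyr pkg cwp wkcm cziyv jaear dct ypk
Hunk 2: at line 5 remove [ivtkz,yyr] add [wuwp] -> 14 lines: aff xou otd irxh atc iii wuwp pkg cwp wkcm cziyv jaear dct ypk
Hunk 3: at line 12 remove [dct] add [btg] -> 14 lines: aff xou otd irxh atc iii wuwp pkg cwp wkcm cziyv jaear btg ypk
Hunk 4: at line 3 remove [irxh,atc] add [cjuah] -> 13 lines: aff xou otd cjuah iii wuwp pkg cwp wkcm cziyv jaear btg ypk
Hunk 5: at line 8 remove [cziyv,jaear] add [xiq,dfr] -> 13 lines: aff xou otd cjuah iii wuwp pkg cwp wkcm xiq dfr btg ypk
Hunk 6: at line 9 remove [dfr] add [uyf,haout,uopp] -> 15 lines: aff xou otd cjuah iii wuwp pkg cwp wkcm xiq uyf haout uopp btg ypk
Final line 9: wkcm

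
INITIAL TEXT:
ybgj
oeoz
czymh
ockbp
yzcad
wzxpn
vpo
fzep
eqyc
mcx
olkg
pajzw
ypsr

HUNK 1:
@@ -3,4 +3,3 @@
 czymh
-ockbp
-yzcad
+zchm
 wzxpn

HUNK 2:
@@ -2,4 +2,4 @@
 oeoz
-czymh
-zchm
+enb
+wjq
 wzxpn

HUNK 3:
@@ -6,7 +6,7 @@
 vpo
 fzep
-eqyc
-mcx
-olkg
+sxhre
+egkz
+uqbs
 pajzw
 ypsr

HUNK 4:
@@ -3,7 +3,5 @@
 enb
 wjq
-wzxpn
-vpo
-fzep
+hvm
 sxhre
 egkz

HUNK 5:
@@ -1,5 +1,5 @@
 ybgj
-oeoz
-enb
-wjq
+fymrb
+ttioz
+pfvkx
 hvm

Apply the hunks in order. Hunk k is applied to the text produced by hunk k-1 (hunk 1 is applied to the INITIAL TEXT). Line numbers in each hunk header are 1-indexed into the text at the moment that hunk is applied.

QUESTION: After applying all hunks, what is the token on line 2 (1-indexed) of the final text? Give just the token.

Answer: fymrb

Derivation:
Hunk 1: at line 3 remove [ockbp,yzcad] add [zchm] -> 12 lines: ybgj oeoz czymh zchm wzxpn vpo fzep eqyc mcx olkg pajzw ypsr
Hunk 2: at line 2 remove [czymh,zchm] add [enb,wjq] -> 12 lines: ybgj oeoz enb wjq wzxpn vpo fzep eqyc mcx olkg pajzw ypsr
Hunk 3: at line 6 remove [eqyc,mcx,olkg] add [sxhre,egkz,uqbs] -> 12 lines: ybgj oeoz enb wjq wzxpn vpo fzep sxhre egkz uqbs pajzw ypsr
Hunk 4: at line 3 remove [wzxpn,vpo,fzep] add [hvm] -> 10 lines: ybgj oeoz enb wjq hvm sxhre egkz uqbs pajzw ypsr
Hunk 5: at line 1 remove [oeoz,enb,wjq] add [fymrb,ttioz,pfvkx] -> 10 lines: ybgj fymrb ttioz pfvkx hvm sxhre egkz uqbs pajzw ypsr
Final line 2: fymrb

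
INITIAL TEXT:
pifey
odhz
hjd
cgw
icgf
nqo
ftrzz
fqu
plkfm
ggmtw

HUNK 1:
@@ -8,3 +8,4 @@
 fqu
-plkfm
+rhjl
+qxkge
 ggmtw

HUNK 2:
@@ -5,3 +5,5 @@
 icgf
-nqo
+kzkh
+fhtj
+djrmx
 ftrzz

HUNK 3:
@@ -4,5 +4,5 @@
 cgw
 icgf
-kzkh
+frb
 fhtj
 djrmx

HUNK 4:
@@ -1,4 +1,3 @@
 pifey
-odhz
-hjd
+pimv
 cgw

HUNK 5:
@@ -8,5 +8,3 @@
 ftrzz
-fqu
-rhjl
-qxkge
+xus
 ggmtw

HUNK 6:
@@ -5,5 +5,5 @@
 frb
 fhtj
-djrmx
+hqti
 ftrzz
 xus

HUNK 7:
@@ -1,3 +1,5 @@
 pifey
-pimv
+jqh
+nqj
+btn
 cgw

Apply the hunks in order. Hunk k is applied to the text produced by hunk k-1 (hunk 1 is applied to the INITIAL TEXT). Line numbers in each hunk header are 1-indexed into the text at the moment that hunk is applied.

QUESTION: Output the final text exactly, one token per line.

Hunk 1: at line 8 remove [plkfm] add [rhjl,qxkge] -> 11 lines: pifey odhz hjd cgw icgf nqo ftrzz fqu rhjl qxkge ggmtw
Hunk 2: at line 5 remove [nqo] add [kzkh,fhtj,djrmx] -> 13 lines: pifey odhz hjd cgw icgf kzkh fhtj djrmx ftrzz fqu rhjl qxkge ggmtw
Hunk 3: at line 4 remove [kzkh] add [frb] -> 13 lines: pifey odhz hjd cgw icgf frb fhtj djrmx ftrzz fqu rhjl qxkge ggmtw
Hunk 4: at line 1 remove [odhz,hjd] add [pimv] -> 12 lines: pifey pimv cgw icgf frb fhtj djrmx ftrzz fqu rhjl qxkge ggmtw
Hunk 5: at line 8 remove [fqu,rhjl,qxkge] add [xus] -> 10 lines: pifey pimv cgw icgf frb fhtj djrmx ftrzz xus ggmtw
Hunk 6: at line 5 remove [djrmx] add [hqti] -> 10 lines: pifey pimv cgw icgf frb fhtj hqti ftrzz xus ggmtw
Hunk 7: at line 1 remove [pimv] add [jqh,nqj,btn] -> 12 lines: pifey jqh nqj btn cgw icgf frb fhtj hqti ftrzz xus ggmtw

Answer: pifey
jqh
nqj
btn
cgw
icgf
frb
fhtj
hqti
ftrzz
xus
ggmtw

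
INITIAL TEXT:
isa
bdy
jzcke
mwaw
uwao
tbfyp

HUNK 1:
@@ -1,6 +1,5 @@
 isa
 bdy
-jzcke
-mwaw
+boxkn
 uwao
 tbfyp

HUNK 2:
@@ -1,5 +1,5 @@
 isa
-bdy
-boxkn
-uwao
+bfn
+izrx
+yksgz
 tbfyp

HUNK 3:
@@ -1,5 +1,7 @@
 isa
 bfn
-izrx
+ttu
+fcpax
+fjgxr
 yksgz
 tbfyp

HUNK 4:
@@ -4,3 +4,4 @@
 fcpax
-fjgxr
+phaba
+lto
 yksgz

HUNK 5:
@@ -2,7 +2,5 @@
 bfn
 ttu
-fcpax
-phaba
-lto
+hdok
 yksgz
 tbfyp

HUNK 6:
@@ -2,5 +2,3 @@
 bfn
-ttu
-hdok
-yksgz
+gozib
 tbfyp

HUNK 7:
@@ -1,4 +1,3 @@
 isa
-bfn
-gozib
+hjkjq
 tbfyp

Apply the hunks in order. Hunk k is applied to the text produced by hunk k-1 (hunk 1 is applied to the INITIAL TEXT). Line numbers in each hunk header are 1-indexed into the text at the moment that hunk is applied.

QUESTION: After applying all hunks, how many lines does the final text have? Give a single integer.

Hunk 1: at line 1 remove [jzcke,mwaw] add [boxkn] -> 5 lines: isa bdy boxkn uwao tbfyp
Hunk 2: at line 1 remove [bdy,boxkn,uwao] add [bfn,izrx,yksgz] -> 5 lines: isa bfn izrx yksgz tbfyp
Hunk 3: at line 1 remove [izrx] add [ttu,fcpax,fjgxr] -> 7 lines: isa bfn ttu fcpax fjgxr yksgz tbfyp
Hunk 4: at line 4 remove [fjgxr] add [phaba,lto] -> 8 lines: isa bfn ttu fcpax phaba lto yksgz tbfyp
Hunk 5: at line 2 remove [fcpax,phaba,lto] add [hdok] -> 6 lines: isa bfn ttu hdok yksgz tbfyp
Hunk 6: at line 2 remove [ttu,hdok,yksgz] add [gozib] -> 4 lines: isa bfn gozib tbfyp
Hunk 7: at line 1 remove [bfn,gozib] add [hjkjq] -> 3 lines: isa hjkjq tbfyp
Final line count: 3

Answer: 3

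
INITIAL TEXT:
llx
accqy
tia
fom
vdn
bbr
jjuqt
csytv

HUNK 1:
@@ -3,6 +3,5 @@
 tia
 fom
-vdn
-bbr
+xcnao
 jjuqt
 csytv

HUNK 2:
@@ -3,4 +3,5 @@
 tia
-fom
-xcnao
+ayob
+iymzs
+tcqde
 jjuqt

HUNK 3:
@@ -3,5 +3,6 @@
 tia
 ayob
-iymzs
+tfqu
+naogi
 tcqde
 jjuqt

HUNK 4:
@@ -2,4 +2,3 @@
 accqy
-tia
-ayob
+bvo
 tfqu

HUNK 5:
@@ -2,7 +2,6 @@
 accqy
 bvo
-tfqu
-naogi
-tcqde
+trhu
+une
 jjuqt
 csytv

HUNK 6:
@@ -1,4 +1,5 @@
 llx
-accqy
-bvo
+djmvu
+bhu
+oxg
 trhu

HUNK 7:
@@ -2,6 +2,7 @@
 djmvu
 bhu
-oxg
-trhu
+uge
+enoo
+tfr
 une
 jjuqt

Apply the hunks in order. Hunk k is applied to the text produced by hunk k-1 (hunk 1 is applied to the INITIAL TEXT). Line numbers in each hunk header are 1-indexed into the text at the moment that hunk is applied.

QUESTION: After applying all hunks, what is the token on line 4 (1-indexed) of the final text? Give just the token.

Hunk 1: at line 3 remove [vdn,bbr] add [xcnao] -> 7 lines: llx accqy tia fom xcnao jjuqt csytv
Hunk 2: at line 3 remove [fom,xcnao] add [ayob,iymzs,tcqde] -> 8 lines: llx accqy tia ayob iymzs tcqde jjuqt csytv
Hunk 3: at line 3 remove [iymzs] add [tfqu,naogi] -> 9 lines: llx accqy tia ayob tfqu naogi tcqde jjuqt csytv
Hunk 4: at line 2 remove [tia,ayob] add [bvo] -> 8 lines: llx accqy bvo tfqu naogi tcqde jjuqt csytv
Hunk 5: at line 2 remove [tfqu,naogi,tcqde] add [trhu,une] -> 7 lines: llx accqy bvo trhu une jjuqt csytv
Hunk 6: at line 1 remove [accqy,bvo] add [djmvu,bhu,oxg] -> 8 lines: llx djmvu bhu oxg trhu une jjuqt csytv
Hunk 7: at line 2 remove [oxg,trhu] add [uge,enoo,tfr] -> 9 lines: llx djmvu bhu uge enoo tfr une jjuqt csytv
Final line 4: uge

Answer: uge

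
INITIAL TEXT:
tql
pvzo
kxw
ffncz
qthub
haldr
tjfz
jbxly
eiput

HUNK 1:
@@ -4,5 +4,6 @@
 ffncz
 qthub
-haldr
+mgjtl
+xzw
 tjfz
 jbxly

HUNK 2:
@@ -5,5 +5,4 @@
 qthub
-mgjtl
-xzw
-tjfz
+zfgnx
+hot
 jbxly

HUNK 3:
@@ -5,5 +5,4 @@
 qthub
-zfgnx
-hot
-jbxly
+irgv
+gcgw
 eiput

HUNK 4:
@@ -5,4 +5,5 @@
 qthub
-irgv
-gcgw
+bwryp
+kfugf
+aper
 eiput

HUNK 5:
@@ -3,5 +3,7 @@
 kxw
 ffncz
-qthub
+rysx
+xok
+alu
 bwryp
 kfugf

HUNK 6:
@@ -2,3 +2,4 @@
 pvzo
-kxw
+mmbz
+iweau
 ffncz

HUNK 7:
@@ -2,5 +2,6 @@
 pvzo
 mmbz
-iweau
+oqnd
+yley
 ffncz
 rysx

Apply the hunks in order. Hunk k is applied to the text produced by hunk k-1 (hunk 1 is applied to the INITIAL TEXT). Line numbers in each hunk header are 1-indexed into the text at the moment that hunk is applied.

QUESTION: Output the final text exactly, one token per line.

Hunk 1: at line 4 remove [haldr] add [mgjtl,xzw] -> 10 lines: tql pvzo kxw ffncz qthub mgjtl xzw tjfz jbxly eiput
Hunk 2: at line 5 remove [mgjtl,xzw,tjfz] add [zfgnx,hot] -> 9 lines: tql pvzo kxw ffncz qthub zfgnx hot jbxly eiput
Hunk 3: at line 5 remove [zfgnx,hot,jbxly] add [irgv,gcgw] -> 8 lines: tql pvzo kxw ffncz qthub irgv gcgw eiput
Hunk 4: at line 5 remove [irgv,gcgw] add [bwryp,kfugf,aper] -> 9 lines: tql pvzo kxw ffncz qthub bwryp kfugf aper eiput
Hunk 5: at line 3 remove [qthub] add [rysx,xok,alu] -> 11 lines: tql pvzo kxw ffncz rysx xok alu bwryp kfugf aper eiput
Hunk 6: at line 2 remove [kxw] add [mmbz,iweau] -> 12 lines: tql pvzo mmbz iweau ffncz rysx xok alu bwryp kfugf aper eiput
Hunk 7: at line 2 remove [iweau] add [oqnd,yley] -> 13 lines: tql pvzo mmbz oqnd yley ffncz rysx xok alu bwryp kfugf aper eiput

Answer: tql
pvzo
mmbz
oqnd
yley
ffncz
rysx
xok
alu
bwryp
kfugf
aper
eiput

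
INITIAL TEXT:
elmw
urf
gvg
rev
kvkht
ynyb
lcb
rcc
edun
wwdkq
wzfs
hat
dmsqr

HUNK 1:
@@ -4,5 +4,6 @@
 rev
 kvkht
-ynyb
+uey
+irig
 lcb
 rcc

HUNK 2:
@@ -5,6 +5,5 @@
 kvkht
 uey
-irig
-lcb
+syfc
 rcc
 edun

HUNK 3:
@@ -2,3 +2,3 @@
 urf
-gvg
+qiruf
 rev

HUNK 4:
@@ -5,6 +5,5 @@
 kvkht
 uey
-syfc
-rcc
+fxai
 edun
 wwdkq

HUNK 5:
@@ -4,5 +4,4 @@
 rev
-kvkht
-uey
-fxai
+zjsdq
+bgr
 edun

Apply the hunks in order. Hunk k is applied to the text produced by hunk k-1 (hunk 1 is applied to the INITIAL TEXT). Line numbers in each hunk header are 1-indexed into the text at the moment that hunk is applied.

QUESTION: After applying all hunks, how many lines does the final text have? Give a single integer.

Answer: 11

Derivation:
Hunk 1: at line 4 remove [ynyb] add [uey,irig] -> 14 lines: elmw urf gvg rev kvkht uey irig lcb rcc edun wwdkq wzfs hat dmsqr
Hunk 2: at line 5 remove [irig,lcb] add [syfc] -> 13 lines: elmw urf gvg rev kvkht uey syfc rcc edun wwdkq wzfs hat dmsqr
Hunk 3: at line 2 remove [gvg] add [qiruf] -> 13 lines: elmw urf qiruf rev kvkht uey syfc rcc edun wwdkq wzfs hat dmsqr
Hunk 4: at line 5 remove [syfc,rcc] add [fxai] -> 12 lines: elmw urf qiruf rev kvkht uey fxai edun wwdkq wzfs hat dmsqr
Hunk 5: at line 4 remove [kvkht,uey,fxai] add [zjsdq,bgr] -> 11 lines: elmw urf qiruf rev zjsdq bgr edun wwdkq wzfs hat dmsqr
Final line count: 11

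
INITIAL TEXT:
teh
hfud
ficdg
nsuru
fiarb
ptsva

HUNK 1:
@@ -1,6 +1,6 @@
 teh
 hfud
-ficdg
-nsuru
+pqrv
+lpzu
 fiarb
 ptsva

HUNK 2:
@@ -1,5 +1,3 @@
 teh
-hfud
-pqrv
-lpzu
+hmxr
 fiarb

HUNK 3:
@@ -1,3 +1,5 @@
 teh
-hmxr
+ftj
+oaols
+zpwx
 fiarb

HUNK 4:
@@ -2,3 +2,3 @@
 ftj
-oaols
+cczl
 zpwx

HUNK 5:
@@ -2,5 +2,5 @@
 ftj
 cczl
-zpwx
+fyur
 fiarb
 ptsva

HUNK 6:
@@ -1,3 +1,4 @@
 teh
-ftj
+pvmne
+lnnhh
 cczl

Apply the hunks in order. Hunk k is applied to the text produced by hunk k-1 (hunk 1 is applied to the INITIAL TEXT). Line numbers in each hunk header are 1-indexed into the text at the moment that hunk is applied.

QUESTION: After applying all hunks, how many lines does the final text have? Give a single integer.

Answer: 7

Derivation:
Hunk 1: at line 1 remove [ficdg,nsuru] add [pqrv,lpzu] -> 6 lines: teh hfud pqrv lpzu fiarb ptsva
Hunk 2: at line 1 remove [hfud,pqrv,lpzu] add [hmxr] -> 4 lines: teh hmxr fiarb ptsva
Hunk 3: at line 1 remove [hmxr] add [ftj,oaols,zpwx] -> 6 lines: teh ftj oaols zpwx fiarb ptsva
Hunk 4: at line 2 remove [oaols] add [cczl] -> 6 lines: teh ftj cczl zpwx fiarb ptsva
Hunk 5: at line 2 remove [zpwx] add [fyur] -> 6 lines: teh ftj cczl fyur fiarb ptsva
Hunk 6: at line 1 remove [ftj] add [pvmne,lnnhh] -> 7 lines: teh pvmne lnnhh cczl fyur fiarb ptsva
Final line count: 7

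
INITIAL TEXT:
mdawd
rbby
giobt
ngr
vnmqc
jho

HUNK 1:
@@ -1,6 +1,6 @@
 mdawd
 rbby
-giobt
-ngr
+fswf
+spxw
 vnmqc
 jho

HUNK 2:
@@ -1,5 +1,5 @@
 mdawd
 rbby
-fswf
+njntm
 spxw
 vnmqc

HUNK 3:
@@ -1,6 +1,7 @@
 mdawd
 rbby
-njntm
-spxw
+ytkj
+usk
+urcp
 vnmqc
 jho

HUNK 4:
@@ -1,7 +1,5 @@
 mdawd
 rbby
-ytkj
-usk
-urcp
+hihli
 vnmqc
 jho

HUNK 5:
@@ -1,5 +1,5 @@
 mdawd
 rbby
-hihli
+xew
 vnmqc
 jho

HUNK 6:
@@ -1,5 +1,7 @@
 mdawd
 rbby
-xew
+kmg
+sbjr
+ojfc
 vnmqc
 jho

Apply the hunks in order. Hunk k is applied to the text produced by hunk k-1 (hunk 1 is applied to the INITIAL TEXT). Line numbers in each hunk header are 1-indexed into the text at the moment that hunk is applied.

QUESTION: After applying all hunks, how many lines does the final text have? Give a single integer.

Answer: 7

Derivation:
Hunk 1: at line 1 remove [giobt,ngr] add [fswf,spxw] -> 6 lines: mdawd rbby fswf spxw vnmqc jho
Hunk 2: at line 1 remove [fswf] add [njntm] -> 6 lines: mdawd rbby njntm spxw vnmqc jho
Hunk 3: at line 1 remove [njntm,spxw] add [ytkj,usk,urcp] -> 7 lines: mdawd rbby ytkj usk urcp vnmqc jho
Hunk 4: at line 1 remove [ytkj,usk,urcp] add [hihli] -> 5 lines: mdawd rbby hihli vnmqc jho
Hunk 5: at line 1 remove [hihli] add [xew] -> 5 lines: mdawd rbby xew vnmqc jho
Hunk 6: at line 1 remove [xew] add [kmg,sbjr,ojfc] -> 7 lines: mdawd rbby kmg sbjr ojfc vnmqc jho
Final line count: 7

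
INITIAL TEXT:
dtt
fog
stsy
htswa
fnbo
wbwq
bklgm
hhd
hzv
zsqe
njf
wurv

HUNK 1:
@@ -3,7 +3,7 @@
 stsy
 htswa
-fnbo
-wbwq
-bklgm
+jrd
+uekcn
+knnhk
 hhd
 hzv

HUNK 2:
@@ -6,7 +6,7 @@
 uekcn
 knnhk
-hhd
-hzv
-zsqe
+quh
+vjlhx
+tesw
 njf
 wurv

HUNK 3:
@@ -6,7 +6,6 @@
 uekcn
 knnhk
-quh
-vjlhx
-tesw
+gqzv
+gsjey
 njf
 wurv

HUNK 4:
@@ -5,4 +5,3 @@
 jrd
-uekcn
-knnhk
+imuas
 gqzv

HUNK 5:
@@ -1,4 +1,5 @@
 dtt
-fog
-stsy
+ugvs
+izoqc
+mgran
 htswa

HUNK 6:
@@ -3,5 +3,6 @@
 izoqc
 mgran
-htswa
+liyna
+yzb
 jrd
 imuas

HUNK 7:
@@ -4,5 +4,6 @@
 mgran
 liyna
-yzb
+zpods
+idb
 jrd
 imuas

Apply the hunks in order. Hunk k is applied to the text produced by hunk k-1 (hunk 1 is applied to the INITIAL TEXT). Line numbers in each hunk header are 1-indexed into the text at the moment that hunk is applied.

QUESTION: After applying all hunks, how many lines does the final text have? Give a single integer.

Hunk 1: at line 3 remove [fnbo,wbwq,bklgm] add [jrd,uekcn,knnhk] -> 12 lines: dtt fog stsy htswa jrd uekcn knnhk hhd hzv zsqe njf wurv
Hunk 2: at line 6 remove [hhd,hzv,zsqe] add [quh,vjlhx,tesw] -> 12 lines: dtt fog stsy htswa jrd uekcn knnhk quh vjlhx tesw njf wurv
Hunk 3: at line 6 remove [quh,vjlhx,tesw] add [gqzv,gsjey] -> 11 lines: dtt fog stsy htswa jrd uekcn knnhk gqzv gsjey njf wurv
Hunk 4: at line 5 remove [uekcn,knnhk] add [imuas] -> 10 lines: dtt fog stsy htswa jrd imuas gqzv gsjey njf wurv
Hunk 5: at line 1 remove [fog,stsy] add [ugvs,izoqc,mgran] -> 11 lines: dtt ugvs izoqc mgran htswa jrd imuas gqzv gsjey njf wurv
Hunk 6: at line 3 remove [htswa] add [liyna,yzb] -> 12 lines: dtt ugvs izoqc mgran liyna yzb jrd imuas gqzv gsjey njf wurv
Hunk 7: at line 4 remove [yzb] add [zpods,idb] -> 13 lines: dtt ugvs izoqc mgran liyna zpods idb jrd imuas gqzv gsjey njf wurv
Final line count: 13

Answer: 13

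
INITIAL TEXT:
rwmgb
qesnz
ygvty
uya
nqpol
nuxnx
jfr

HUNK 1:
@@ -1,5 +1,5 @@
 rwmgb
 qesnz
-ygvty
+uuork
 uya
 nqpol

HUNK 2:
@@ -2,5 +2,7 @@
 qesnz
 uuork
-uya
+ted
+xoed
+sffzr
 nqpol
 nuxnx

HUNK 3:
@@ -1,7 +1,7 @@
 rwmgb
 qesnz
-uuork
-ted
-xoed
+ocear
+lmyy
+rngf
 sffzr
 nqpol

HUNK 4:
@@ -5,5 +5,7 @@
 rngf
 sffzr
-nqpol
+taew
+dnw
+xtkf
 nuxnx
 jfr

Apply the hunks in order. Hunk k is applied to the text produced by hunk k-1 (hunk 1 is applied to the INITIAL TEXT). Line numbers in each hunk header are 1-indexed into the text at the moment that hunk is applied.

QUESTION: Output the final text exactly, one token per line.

Answer: rwmgb
qesnz
ocear
lmyy
rngf
sffzr
taew
dnw
xtkf
nuxnx
jfr

Derivation:
Hunk 1: at line 1 remove [ygvty] add [uuork] -> 7 lines: rwmgb qesnz uuork uya nqpol nuxnx jfr
Hunk 2: at line 2 remove [uya] add [ted,xoed,sffzr] -> 9 lines: rwmgb qesnz uuork ted xoed sffzr nqpol nuxnx jfr
Hunk 3: at line 1 remove [uuork,ted,xoed] add [ocear,lmyy,rngf] -> 9 lines: rwmgb qesnz ocear lmyy rngf sffzr nqpol nuxnx jfr
Hunk 4: at line 5 remove [nqpol] add [taew,dnw,xtkf] -> 11 lines: rwmgb qesnz ocear lmyy rngf sffzr taew dnw xtkf nuxnx jfr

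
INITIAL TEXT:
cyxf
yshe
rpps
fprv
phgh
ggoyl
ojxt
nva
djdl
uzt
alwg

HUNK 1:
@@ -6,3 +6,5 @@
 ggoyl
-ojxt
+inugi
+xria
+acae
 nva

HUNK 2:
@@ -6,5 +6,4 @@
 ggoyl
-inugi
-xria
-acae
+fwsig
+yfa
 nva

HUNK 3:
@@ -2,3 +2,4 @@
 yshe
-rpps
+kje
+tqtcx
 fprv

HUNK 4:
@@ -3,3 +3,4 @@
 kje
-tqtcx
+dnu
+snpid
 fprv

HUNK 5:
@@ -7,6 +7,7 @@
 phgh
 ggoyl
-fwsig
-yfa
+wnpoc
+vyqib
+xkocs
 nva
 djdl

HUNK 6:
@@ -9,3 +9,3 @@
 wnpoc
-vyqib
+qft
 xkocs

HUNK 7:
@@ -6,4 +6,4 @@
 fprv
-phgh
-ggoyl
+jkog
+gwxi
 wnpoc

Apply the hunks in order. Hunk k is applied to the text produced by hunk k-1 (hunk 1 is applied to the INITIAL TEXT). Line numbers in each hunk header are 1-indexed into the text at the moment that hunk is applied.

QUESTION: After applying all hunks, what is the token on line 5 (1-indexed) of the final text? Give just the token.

Answer: snpid

Derivation:
Hunk 1: at line 6 remove [ojxt] add [inugi,xria,acae] -> 13 lines: cyxf yshe rpps fprv phgh ggoyl inugi xria acae nva djdl uzt alwg
Hunk 2: at line 6 remove [inugi,xria,acae] add [fwsig,yfa] -> 12 lines: cyxf yshe rpps fprv phgh ggoyl fwsig yfa nva djdl uzt alwg
Hunk 3: at line 2 remove [rpps] add [kje,tqtcx] -> 13 lines: cyxf yshe kje tqtcx fprv phgh ggoyl fwsig yfa nva djdl uzt alwg
Hunk 4: at line 3 remove [tqtcx] add [dnu,snpid] -> 14 lines: cyxf yshe kje dnu snpid fprv phgh ggoyl fwsig yfa nva djdl uzt alwg
Hunk 5: at line 7 remove [fwsig,yfa] add [wnpoc,vyqib,xkocs] -> 15 lines: cyxf yshe kje dnu snpid fprv phgh ggoyl wnpoc vyqib xkocs nva djdl uzt alwg
Hunk 6: at line 9 remove [vyqib] add [qft] -> 15 lines: cyxf yshe kje dnu snpid fprv phgh ggoyl wnpoc qft xkocs nva djdl uzt alwg
Hunk 7: at line 6 remove [phgh,ggoyl] add [jkog,gwxi] -> 15 lines: cyxf yshe kje dnu snpid fprv jkog gwxi wnpoc qft xkocs nva djdl uzt alwg
Final line 5: snpid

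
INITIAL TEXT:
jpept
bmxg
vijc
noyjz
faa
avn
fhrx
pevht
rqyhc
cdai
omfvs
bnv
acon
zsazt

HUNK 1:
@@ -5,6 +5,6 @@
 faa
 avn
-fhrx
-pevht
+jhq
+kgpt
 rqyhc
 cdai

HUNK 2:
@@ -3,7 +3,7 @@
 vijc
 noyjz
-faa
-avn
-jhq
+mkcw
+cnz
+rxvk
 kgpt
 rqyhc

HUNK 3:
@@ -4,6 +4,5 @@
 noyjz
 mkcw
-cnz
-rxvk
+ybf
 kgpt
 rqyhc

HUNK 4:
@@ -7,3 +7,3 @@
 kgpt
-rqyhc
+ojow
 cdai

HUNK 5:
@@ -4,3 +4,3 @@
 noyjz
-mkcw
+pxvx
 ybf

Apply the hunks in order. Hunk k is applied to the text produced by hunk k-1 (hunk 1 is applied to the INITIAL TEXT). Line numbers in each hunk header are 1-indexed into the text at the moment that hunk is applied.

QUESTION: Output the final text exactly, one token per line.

Answer: jpept
bmxg
vijc
noyjz
pxvx
ybf
kgpt
ojow
cdai
omfvs
bnv
acon
zsazt

Derivation:
Hunk 1: at line 5 remove [fhrx,pevht] add [jhq,kgpt] -> 14 lines: jpept bmxg vijc noyjz faa avn jhq kgpt rqyhc cdai omfvs bnv acon zsazt
Hunk 2: at line 3 remove [faa,avn,jhq] add [mkcw,cnz,rxvk] -> 14 lines: jpept bmxg vijc noyjz mkcw cnz rxvk kgpt rqyhc cdai omfvs bnv acon zsazt
Hunk 3: at line 4 remove [cnz,rxvk] add [ybf] -> 13 lines: jpept bmxg vijc noyjz mkcw ybf kgpt rqyhc cdai omfvs bnv acon zsazt
Hunk 4: at line 7 remove [rqyhc] add [ojow] -> 13 lines: jpept bmxg vijc noyjz mkcw ybf kgpt ojow cdai omfvs bnv acon zsazt
Hunk 5: at line 4 remove [mkcw] add [pxvx] -> 13 lines: jpept bmxg vijc noyjz pxvx ybf kgpt ojow cdai omfvs bnv acon zsazt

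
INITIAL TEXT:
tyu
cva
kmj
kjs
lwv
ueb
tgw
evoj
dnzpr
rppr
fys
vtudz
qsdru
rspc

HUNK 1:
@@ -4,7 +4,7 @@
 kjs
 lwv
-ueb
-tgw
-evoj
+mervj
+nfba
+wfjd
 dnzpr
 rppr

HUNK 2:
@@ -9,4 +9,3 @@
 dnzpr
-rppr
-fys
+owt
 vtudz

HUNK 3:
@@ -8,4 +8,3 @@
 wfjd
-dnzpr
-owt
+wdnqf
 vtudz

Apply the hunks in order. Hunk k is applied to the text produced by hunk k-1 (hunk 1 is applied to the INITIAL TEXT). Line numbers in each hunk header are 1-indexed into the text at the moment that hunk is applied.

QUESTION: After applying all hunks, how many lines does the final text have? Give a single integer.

Answer: 12

Derivation:
Hunk 1: at line 4 remove [ueb,tgw,evoj] add [mervj,nfba,wfjd] -> 14 lines: tyu cva kmj kjs lwv mervj nfba wfjd dnzpr rppr fys vtudz qsdru rspc
Hunk 2: at line 9 remove [rppr,fys] add [owt] -> 13 lines: tyu cva kmj kjs lwv mervj nfba wfjd dnzpr owt vtudz qsdru rspc
Hunk 3: at line 8 remove [dnzpr,owt] add [wdnqf] -> 12 lines: tyu cva kmj kjs lwv mervj nfba wfjd wdnqf vtudz qsdru rspc
Final line count: 12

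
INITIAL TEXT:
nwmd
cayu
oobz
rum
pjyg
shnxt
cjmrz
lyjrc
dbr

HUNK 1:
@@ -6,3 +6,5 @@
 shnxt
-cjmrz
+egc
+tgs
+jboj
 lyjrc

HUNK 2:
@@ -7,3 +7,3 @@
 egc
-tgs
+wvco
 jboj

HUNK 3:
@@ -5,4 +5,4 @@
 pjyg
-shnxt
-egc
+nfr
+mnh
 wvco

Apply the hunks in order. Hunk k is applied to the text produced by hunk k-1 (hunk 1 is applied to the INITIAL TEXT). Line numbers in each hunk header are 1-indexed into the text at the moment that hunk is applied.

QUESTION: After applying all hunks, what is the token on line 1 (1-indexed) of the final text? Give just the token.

Answer: nwmd

Derivation:
Hunk 1: at line 6 remove [cjmrz] add [egc,tgs,jboj] -> 11 lines: nwmd cayu oobz rum pjyg shnxt egc tgs jboj lyjrc dbr
Hunk 2: at line 7 remove [tgs] add [wvco] -> 11 lines: nwmd cayu oobz rum pjyg shnxt egc wvco jboj lyjrc dbr
Hunk 3: at line 5 remove [shnxt,egc] add [nfr,mnh] -> 11 lines: nwmd cayu oobz rum pjyg nfr mnh wvco jboj lyjrc dbr
Final line 1: nwmd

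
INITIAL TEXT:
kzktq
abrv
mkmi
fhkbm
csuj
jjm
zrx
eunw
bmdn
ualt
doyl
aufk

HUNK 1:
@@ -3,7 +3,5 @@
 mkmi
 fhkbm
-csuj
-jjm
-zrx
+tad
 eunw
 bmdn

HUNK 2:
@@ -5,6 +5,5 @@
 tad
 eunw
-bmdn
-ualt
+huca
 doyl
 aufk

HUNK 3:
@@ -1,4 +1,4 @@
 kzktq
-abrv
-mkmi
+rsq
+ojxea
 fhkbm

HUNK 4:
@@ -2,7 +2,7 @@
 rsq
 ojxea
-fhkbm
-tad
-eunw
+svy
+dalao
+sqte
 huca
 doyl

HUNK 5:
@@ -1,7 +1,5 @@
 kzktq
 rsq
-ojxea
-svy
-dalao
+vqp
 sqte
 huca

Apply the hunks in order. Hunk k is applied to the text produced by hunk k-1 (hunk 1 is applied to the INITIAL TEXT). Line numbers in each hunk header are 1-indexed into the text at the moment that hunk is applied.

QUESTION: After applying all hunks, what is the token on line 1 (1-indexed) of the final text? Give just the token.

Answer: kzktq

Derivation:
Hunk 1: at line 3 remove [csuj,jjm,zrx] add [tad] -> 10 lines: kzktq abrv mkmi fhkbm tad eunw bmdn ualt doyl aufk
Hunk 2: at line 5 remove [bmdn,ualt] add [huca] -> 9 lines: kzktq abrv mkmi fhkbm tad eunw huca doyl aufk
Hunk 3: at line 1 remove [abrv,mkmi] add [rsq,ojxea] -> 9 lines: kzktq rsq ojxea fhkbm tad eunw huca doyl aufk
Hunk 4: at line 2 remove [fhkbm,tad,eunw] add [svy,dalao,sqte] -> 9 lines: kzktq rsq ojxea svy dalao sqte huca doyl aufk
Hunk 5: at line 1 remove [ojxea,svy,dalao] add [vqp] -> 7 lines: kzktq rsq vqp sqte huca doyl aufk
Final line 1: kzktq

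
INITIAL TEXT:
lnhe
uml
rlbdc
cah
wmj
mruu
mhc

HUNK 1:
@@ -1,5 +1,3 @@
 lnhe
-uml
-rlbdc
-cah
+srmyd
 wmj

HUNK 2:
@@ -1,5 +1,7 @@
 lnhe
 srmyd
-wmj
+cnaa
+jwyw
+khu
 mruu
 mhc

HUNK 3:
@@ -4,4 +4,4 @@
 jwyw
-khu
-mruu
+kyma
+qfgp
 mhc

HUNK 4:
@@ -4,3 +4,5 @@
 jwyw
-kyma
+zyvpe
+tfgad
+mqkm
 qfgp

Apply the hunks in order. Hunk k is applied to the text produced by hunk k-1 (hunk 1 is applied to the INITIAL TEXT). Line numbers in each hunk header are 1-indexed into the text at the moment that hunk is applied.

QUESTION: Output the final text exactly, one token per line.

Answer: lnhe
srmyd
cnaa
jwyw
zyvpe
tfgad
mqkm
qfgp
mhc

Derivation:
Hunk 1: at line 1 remove [uml,rlbdc,cah] add [srmyd] -> 5 lines: lnhe srmyd wmj mruu mhc
Hunk 2: at line 1 remove [wmj] add [cnaa,jwyw,khu] -> 7 lines: lnhe srmyd cnaa jwyw khu mruu mhc
Hunk 3: at line 4 remove [khu,mruu] add [kyma,qfgp] -> 7 lines: lnhe srmyd cnaa jwyw kyma qfgp mhc
Hunk 4: at line 4 remove [kyma] add [zyvpe,tfgad,mqkm] -> 9 lines: lnhe srmyd cnaa jwyw zyvpe tfgad mqkm qfgp mhc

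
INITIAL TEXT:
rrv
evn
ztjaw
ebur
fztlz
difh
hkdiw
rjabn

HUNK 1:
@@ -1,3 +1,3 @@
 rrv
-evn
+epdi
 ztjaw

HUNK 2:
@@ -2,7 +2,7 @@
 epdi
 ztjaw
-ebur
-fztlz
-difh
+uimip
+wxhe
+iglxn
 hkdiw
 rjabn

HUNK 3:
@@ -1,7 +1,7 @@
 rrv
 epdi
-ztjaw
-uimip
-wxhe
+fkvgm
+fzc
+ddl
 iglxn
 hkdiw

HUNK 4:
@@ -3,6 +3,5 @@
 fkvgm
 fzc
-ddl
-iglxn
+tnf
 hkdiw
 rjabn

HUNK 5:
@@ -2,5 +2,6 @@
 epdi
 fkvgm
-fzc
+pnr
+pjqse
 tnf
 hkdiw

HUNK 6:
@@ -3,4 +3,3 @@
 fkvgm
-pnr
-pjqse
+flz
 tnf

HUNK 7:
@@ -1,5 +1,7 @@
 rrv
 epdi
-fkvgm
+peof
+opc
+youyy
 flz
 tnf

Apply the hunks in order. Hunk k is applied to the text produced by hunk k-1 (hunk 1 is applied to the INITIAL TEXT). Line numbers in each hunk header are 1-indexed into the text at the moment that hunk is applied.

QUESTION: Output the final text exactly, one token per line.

Answer: rrv
epdi
peof
opc
youyy
flz
tnf
hkdiw
rjabn

Derivation:
Hunk 1: at line 1 remove [evn] add [epdi] -> 8 lines: rrv epdi ztjaw ebur fztlz difh hkdiw rjabn
Hunk 2: at line 2 remove [ebur,fztlz,difh] add [uimip,wxhe,iglxn] -> 8 lines: rrv epdi ztjaw uimip wxhe iglxn hkdiw rjabn
Hunk 3: at line 1 remove [ztjaw,uimip,wxhe] add [fkvgm,fzc,ddl] -> 8 lines: rrv epdi fkvgm fzc ddl iglxn hkdiw rjabn
Hunk 4: at line 3 remove [ddl,iglxn] add [tnf] -> 7 lines: rrv epdi fkvgm fzc tnf hkdiw rjabn
Hunk 5: at line 2 remove [fzc] add [pnr,pjqse] -> 8 lines: rrv epdi fkvgm pnr pjqse tnf hkdiw rjabn
Hunk 6: at line 3 remove [pnr,pjqse] add [flz] -> 7 lines: rrv epdi fkvgm flz tnf hkdiw rjabn
Hunk 7: at line 1 remove [fkvgm] add [peof,opc,youyy] -> 9 lines: rrv epdi peof opc youyy flz tnf hkdiw rjabn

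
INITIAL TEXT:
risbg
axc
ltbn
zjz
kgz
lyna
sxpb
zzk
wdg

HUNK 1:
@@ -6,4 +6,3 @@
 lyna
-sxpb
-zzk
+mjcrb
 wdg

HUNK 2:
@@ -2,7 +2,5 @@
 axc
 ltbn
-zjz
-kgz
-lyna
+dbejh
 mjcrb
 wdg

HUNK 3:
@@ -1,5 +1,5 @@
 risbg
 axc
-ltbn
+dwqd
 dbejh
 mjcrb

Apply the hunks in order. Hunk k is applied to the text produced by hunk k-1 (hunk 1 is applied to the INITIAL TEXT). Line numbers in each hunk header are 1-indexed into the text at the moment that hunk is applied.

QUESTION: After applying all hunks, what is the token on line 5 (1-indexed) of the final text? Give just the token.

Answer: mjcrb

Derivation:
Hunk 1: at line 6 remove [sxpb,zzk] add [mjcrb] -> 8 lines: risbg axc ltbn zjz kgz lyna mjcrb wdg
Hunk 2: at line 2 remove [zjz,kgz,lyna] add [dbejh] -> 6 lines: risbg axc ltbn dbejh mjcrb wdg
Hunk 3: at line 1 remove [ltbn] add [dwqd] -> 6 lines: risbg axc dwqd dbejh mjcrb wdg
Final line 5: mjcrb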